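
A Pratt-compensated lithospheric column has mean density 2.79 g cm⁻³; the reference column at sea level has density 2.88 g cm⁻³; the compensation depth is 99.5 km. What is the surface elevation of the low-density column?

3.21 km

ρ_ref D = ρ (D + h) → h = D (ρ_ref − ρ)/ρ.
h = 99.5 km × (2.88 − 2.79)/2.79 = 3.21 km.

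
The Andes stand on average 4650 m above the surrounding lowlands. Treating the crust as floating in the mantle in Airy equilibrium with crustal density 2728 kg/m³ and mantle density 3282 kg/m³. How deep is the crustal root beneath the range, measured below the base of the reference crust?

In Airy isostatic equilibrium: the weight of the topography is balanced by the buoyancy of the root, ρ_c h = (ρ_m − ρ_c) r.
r = h · ρ_c / (ρ_m − ρ_c) = 4650 m × 2728 / (3282 − 2728) = 22900 m.

22900 m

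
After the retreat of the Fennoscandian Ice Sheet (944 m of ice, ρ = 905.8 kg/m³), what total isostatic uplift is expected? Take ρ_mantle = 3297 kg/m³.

259 m

Removing the load lets mantle flow back in; uplift u satisfies ρ_ice t = ρ_m u.
u = t ρ_ice/ρ_m = 944 m × 905.8/3297 = 259 m.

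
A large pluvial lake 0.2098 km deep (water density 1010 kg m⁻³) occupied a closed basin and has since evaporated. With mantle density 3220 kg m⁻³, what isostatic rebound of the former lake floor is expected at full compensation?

u = d ρ_w/ρ_m = 0.2098 km × 1010/3220 = 0.0658 km.

0.0658 km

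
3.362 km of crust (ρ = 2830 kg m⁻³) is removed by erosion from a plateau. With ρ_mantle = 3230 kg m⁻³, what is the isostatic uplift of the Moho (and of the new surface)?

Unloading: uplift u = e ρ_c/ρ_m = 3.362 km × 2830/3230 = 2.95 km.

2.95 km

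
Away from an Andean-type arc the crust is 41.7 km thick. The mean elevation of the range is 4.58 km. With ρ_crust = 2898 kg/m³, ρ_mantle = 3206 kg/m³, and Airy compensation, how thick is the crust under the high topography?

Root depth r = h ρ_c / (ρ_m − ρ_c) = 4.58 km × 2898 / 308 = 43.09 km.
Total thickness = T + h + r = 41.7 km + 4.58 km + 43.09 km = 89.4 km.

89.4 km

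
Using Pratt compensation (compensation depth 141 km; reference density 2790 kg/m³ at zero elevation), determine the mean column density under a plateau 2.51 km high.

2740 kg/m³

Pratt balance: ρ_ref D = ρ (D + h).
ρ = ρ_ref D/(D + h) = 2790 × 141 km/(141 km + 2.51 km) = 2740 kg/m³.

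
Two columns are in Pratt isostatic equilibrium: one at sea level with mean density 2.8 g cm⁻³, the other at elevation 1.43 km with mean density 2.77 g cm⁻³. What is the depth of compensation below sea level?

132 km

ρ_ref D = ρ (D + h) → D (ρ_ref − ρ) = ρ h.
D = ρ h/(ρ_ref − ρ) = 2.77 × 1.43 km/(2.8 − 2.77) = 132 km.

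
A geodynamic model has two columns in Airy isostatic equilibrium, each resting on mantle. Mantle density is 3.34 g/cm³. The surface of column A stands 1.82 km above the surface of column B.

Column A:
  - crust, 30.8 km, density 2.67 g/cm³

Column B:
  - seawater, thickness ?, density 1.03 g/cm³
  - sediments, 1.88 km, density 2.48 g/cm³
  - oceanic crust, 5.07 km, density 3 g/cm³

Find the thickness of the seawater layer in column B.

4.86 km

Take the compensation level at the base of the deeper column (depth z_c below the surface of column A) and equate Σ ρ_i t_i down to z_c; mantle fills any gap and the z_c terms cancel.
Column A: 30.8×2.67 + (z_c − 30.8)×3.34
Column B: 1.82×0 + x×1.03 + 1.88×2.48 + 5.07×3 + (z_c − 1.82 − 6.95 − x)×3.34
The z_c×3.34 term appears on both sides and cancels. Collect the known terms of each column as K = Σ(ρt)_known − 3.34 × (depth of known layers): K_A = 82.236 − 3.34×30.8 = −20.636; K_B = 19.8724 − 3.34×(1.82 + 6.95) = −9.4194.
Balance: K_A = K_B − x×(3.34 − 1.03), so x = (K_B − K_A)/(3.34 − 1.03) = 11.2166/2.31 = 4.86 km.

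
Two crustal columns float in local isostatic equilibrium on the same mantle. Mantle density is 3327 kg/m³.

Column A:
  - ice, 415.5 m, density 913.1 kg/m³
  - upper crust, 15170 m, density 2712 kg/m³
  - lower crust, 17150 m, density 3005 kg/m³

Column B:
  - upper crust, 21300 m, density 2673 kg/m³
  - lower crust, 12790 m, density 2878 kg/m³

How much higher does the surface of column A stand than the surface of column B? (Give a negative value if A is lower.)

−1150 m

For any compensation level in the mantle, the mantle terms cancel and isostasy reduces to e = (Σt_A − Σt_B) − (Σ(ρt)_A − Σ(ρt)_B) / ρ_m.
Σt_A = 32735.5 m; Σt_B = 34090 m; Σ(ρt)_A = 93056183; Σ(ρt)_B = 93744520 (in m·kg/m³).
e = (32735.5 − 34090) − (93056183 − 93744520) / 3327 = −1150 m.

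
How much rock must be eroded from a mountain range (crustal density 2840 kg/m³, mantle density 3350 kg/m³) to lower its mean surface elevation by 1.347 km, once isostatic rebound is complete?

8.85 km

Net drop Δ = e − u = e − e ρ_c/ρ_m = e (ρ_m − ρ_c)/ρ_m.
e = Δ ρ_m/(ρ_m − ρ_c) = 1.347 km × 3350/510 = 8.85 km.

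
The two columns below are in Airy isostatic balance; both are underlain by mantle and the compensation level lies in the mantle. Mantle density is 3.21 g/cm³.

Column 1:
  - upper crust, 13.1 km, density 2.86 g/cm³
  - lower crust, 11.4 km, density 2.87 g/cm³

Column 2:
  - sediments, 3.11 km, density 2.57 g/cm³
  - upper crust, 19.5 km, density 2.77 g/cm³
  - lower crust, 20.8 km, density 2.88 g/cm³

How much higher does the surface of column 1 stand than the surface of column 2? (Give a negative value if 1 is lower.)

−2.8 km

For any compensation level in the mantle, the mantle terms cancel and isostasy reduces to e = (Σt_1 − Σt_2) − (Σ(ρt)_1 − Σ(ρt)_2) / ρ_m.
Σt_1 = 24.5 km; Σt_2 = 43.41 km; Σ(ρt)_1 = 70.184; Σ(ρt)_2 = 121.9117 (in km·g/cm³).
e = (24.5 − 43.41) − (70.184 − 121.9117) / 3.21 = −2.8 km.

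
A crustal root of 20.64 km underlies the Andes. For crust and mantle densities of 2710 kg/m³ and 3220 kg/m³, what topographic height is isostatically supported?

3.88 km

For local isostatic compensation: ρ_c h = (ρ_m − ρ_c) r.
h = r (ρ_m − ρ_c) / ρ_c = 20.64 km × (3220 − 2710) / 2710 = 3.88 km.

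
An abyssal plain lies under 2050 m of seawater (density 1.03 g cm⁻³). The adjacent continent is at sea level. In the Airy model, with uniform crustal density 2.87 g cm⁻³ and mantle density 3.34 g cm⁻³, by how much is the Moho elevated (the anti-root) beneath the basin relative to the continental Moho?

8030 m

For local isostatic compensation: replacing crust with seawater at the top is compensated by replacing crust with mantle at the base: d (ρ_c − ρ_w) = a (ρ_m − ρ_c).
a = d (ρ_c − ρ_w)/(ρ_m − ρ_c) = 2050 m × 1.84/0.47 = 8030 m.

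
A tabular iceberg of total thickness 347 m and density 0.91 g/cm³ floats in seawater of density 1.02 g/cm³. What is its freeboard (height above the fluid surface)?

37.4 m

Floating equilibrium: submerged depth d = t ρ_obj/ρ_fluid = 347 m × 0.91/1.02 = 309.6 m.
Freeboard = t − d = 347 m − 309.6 m = 37.4 m.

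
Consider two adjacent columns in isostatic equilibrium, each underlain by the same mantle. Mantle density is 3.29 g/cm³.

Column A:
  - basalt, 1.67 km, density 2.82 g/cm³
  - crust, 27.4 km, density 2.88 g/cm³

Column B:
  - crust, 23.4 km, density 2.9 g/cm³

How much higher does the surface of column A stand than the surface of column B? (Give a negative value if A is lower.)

For any compensation level in the mantle, the mantle terms cancel and isostasy reduces to e = (Σt_A − Σt_B) − (Σ(ρt)_A − Σ(ρt)_B) / ρ_m.
Σt_A = 29.07 km; Σt_B = 23.4 km; Σ(ρt)_A = 83.6214; Σ(ρt)_B = 67.86 (in km·g/cm³).
e = (29.07 − 23.4) − (83.6214 − 67.86) / 3.29 = 0.879 km.

0.879 km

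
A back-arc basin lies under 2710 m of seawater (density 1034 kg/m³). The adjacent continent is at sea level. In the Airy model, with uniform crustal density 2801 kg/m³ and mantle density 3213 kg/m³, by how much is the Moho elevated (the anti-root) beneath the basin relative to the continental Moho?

Equating mass per unit area of the two columns: replacing crust with seawater at the top is compensated by replacing crust with mantle at the base: d (ρ_c − ρ_w) = a (ρ_m − ρ_c).
a = d (ρ_c − ρ_w)/(ρ_m − ρ_c) = 2710 m × 1767/412 = 11600 m.

11600 m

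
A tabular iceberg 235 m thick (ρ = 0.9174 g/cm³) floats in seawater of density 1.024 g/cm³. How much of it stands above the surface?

24.5 m

Floating equilibrium: submerged depth d = t ρ_obj/ρ_fluid = 235 m × 0.9174/1.024 = 210.5 m.
Freeboard = t − d = 235 m − 210.5 m = 24.5 m.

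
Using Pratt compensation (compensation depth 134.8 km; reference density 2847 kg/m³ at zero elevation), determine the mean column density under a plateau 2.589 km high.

2790 kg/m³

Pratt balance: ρ_ref D = ρ (D + h).
ρ = ρ_ref D/(D + h) = 2847 × 134.8 km/(134.8 km + 2.589 km) = 2790 kg/m³.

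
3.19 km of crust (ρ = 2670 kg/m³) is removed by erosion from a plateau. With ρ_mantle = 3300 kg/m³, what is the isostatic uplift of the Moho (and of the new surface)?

Unloading: uplift u = e ρ_c/ρ_m = 3.19 km × 2670/3300 = 2.58 km.

2.58 km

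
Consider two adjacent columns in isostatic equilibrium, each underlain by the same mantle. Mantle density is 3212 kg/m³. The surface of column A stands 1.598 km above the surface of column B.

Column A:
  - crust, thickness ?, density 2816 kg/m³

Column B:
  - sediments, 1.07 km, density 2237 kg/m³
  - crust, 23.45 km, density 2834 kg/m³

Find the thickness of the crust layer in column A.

Take the compensation level at the base of the deeper column (depth z_c below the surface of column A) and equate Σ ρ_i t_i down to z_c; mantle fills any gap and the z_c terms cancel.
Column A: x×2816 + (z_c − 0 − x)×3212
Column B: 1.598×0 + 1.07×2237 + 23.45×2834 + (z_c − 1.598 − 24.52)×3212
The z_c×3212 term appears on both sides and cancels. Collect the known terms of each column as K = Σ(ρt)_known − 3212 × (depth of known layers): K_A = 0 − 3212×0 = 0; K_B = 68850.89 − 3212×(1.598 + 24.52) = −15040.126.
Balance: K_A − x×(3212 − 2816) = K_B, so x = (K_A − K_B)/(3212 − 2816) = 15040.1/396 = 38 km.

38 km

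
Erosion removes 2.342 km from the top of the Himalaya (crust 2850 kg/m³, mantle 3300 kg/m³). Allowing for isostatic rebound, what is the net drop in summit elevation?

0.319 km

Rebound u = e ρ_c/ρ_m = 2.342 km × 2850/3300 = 2.023 km.
Net surface drop = e − u = 2.342 km − 2.023 km = e (ρ_m − ρ_c)/ρ_m = 0.319 km.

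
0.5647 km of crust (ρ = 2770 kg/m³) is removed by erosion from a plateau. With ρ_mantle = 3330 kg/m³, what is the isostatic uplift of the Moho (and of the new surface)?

Unloading: uplift u = e ρ_c/ρ_m = 0.5647 km × 2770/3330 = 0.47 km.

0.47 km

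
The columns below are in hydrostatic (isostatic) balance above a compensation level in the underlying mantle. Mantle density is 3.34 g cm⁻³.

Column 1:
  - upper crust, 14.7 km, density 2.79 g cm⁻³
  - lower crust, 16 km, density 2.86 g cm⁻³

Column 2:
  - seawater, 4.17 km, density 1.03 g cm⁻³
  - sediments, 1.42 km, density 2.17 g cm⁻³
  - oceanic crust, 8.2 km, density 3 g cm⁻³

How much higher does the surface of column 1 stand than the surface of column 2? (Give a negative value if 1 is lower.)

For any compensation level in the mantle, the mantle terms cancel and isostasy reduces to e = (Σt_1 − Σt_2) − (Σ(ρt)_1 − Σ(ρt)_2) / ρ_m.
Σt_1 = 30.7 km; Σt_2 = 13.79 km; Σ(ρt)_1 = 86.773; Σ(ρt)_2 = 31.9765 (in km·g cm⁻³).
e = (30.7 − 13.79) − (86.773 − 31.9765) / 3.34 = 0.504 km.

0.504 km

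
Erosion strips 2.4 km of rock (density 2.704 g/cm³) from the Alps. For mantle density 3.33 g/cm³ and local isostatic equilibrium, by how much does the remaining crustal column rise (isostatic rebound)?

1.95 km

Unloading: uplift u = e ρ_c/ρ_m = 2.4 km × 2.704/3.33 = 1.95 km.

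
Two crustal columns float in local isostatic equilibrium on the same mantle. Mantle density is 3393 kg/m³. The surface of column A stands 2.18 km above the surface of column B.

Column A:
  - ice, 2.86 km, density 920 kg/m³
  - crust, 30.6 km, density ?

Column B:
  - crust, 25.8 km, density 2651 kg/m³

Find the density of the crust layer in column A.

Take the compensation level at the base of the deeper column (depth z_c below the surface of column A) and equate Σ ρ_i t_i down to z_c; mantle fills any gap and the z_c terms cancel.
Column A: 2.86×920 + 30.6×ρ + (z_c − 33.46)×3393
Column B: 2.18×0 + 25.8×2651 + (z_c − 2.18 − 25.8)×3393
The z_c×3393 term appears on both sides and cancels. Collect the known terms of each column as K = Σ(ρt)_known − 3393 × (depth of known layers): K_A = 2631.2 − 3393×33.46 = −110898.58; K_B = 68395.8 − 3393×(2.18 + 25.8) = −26540.34.
Balance: K_A + 30.6×ρ = K_B, so ρ = (K_B − K_A)/30.6 = 84358.2/30.6 = 2760 kg/m³.

2760 kg/m³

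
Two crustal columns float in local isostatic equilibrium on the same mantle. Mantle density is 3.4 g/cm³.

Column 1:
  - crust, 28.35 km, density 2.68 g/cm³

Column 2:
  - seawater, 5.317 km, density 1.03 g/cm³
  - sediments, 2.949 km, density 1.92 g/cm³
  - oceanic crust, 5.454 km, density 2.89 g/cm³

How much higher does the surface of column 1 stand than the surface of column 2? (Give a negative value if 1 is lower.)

0.195 km

For any compensation level in the mantle, the mantle terms cancel and isostasy reduces to e = (Σt_1 − Σt_2) − (Σ(ρt)_1 − Σ(ρt)_2) / ρ_m.
Σt_1 = 28.35 km; Σt_2 = 13.72 km; Σ(ρt)_1 = 75.978; Σ(ρt)_2 = 26.90065 (in km·g/cm³).
e = (28.35 − 13.72) − (75.978 − 26.90065) / 3.4 = 0.195 km.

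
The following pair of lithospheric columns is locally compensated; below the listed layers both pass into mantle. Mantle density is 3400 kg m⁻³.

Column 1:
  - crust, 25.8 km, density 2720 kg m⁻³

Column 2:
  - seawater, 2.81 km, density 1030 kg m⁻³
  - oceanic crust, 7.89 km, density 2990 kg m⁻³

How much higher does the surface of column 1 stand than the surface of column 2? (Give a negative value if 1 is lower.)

For any compensation level in the mantle, the mantle terms cancel and isostasy reduces to e = (Σt_1 − Σt_2) − (Σ(ρt)_1 − Σ(ρt)_2) / ρ_m.
Σt_1 = 25.8 km; Σt_2 = 10.7 km; Σ(ρt)_1 = 70176; Σ(ρt)_2 = 26485.4 (in km·kg m⁻³).
e = (25.8 − 10.7) − (70176 − 26485.4) / 3400 = 2.25 km.

2.25 km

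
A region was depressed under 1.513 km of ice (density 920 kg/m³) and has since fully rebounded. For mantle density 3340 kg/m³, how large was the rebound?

Removing the load lets mantle flow back in; uplift u satisfies ρ_ice t = ρ_m u.
u = t ρ_ice/ρ_m = 1.513 km × 920/3340 = 0.417 km.

0.417 km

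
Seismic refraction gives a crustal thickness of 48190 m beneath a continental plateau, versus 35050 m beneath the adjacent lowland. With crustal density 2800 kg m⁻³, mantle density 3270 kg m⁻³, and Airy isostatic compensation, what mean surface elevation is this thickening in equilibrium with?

Excess crust Δ = 48190 m − 35050 m = 13140 m, split between elevation h and root r with h + r = Δ.
Airy balance ρ_c h = (ρ_m − ρ_c) r gives r = h ρ_c/(ρ_m − ρ_c), so h (1 + ρ_c/(ρ_m − ρ_c)) = Δ, i.e. h = Δ (ρ_m − ρ_c)/ρ_m.
h = 13140 m × 470/3270 = 1890 m.

1890 m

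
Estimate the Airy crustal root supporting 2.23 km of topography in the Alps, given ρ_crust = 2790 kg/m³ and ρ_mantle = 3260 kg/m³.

In Airy isostatic equilibrium: the weight of the topography is balanced by the buoyancy of the root, ρ_c h = (ρ_m − ρ_c) r.
r = h · ρ_c / (ρ_m − ρ_c) = 2.23 km × 2790 / (3260 − 2790) = 13.2 km.

13.2 km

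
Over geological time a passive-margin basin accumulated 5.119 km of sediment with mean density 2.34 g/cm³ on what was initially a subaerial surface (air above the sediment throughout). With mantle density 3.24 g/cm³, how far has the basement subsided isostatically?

3.7 km

Subaerial load: s = t ρ_sed / ρ_m = 5.119 km × 2.34/3.24 = 3.7 km.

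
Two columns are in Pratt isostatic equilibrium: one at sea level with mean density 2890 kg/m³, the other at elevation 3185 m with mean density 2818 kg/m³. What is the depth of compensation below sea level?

125000 m

ρ_ref D = ρ (D + h) → D (ρ_ref − ρ) = ρ h.
D = ρ h/(ρ_ref − ρ) = 2818 × 3185 m/(2890 − 2818) = 125000 m.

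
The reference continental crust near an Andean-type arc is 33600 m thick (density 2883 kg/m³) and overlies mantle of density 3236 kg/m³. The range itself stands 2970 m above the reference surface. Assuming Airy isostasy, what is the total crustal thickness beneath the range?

Root depth r = h ρ_c / (ρ_m − ρ_c) = 2970 m × 2883 / 353 = 24260 m.
Total thickness = T + h + r = 33600 m + 2970 m + 24260 m = 60800 m.

60800 m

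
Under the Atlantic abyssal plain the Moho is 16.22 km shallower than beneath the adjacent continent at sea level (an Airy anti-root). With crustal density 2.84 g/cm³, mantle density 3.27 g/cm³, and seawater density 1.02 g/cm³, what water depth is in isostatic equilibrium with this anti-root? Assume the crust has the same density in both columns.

Replacing a thickness d of crust by seawater at the top must be balanced by replacing crust with mantle at the base: d (ρ_c − ρ_w) = a (ρ_m − ρ_c).
d = a (ρ_m − ρ_c)/(ρ_c − ρ_w) = 16.22 km × 0.43/1.82 = 3.83 km.

3.83 km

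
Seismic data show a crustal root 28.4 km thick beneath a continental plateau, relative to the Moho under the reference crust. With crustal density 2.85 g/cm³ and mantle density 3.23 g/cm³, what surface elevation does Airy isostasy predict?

For local isostatic compensation: ρ_c h = (ρ_m − ρ_c) r.
h = r (ρ_m − ρ_c) / ρ_c = 28.4 km × (3.23 − 2.85) / 2.85 = 3.79 km.

3.79 km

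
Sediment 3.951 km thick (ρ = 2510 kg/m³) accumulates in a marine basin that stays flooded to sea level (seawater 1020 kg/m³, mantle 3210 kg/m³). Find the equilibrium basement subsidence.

2.69 km

Submarine loading: the sediment displaces seawater, and the subsidence is in turn flooded, so s (ρ_m − ρ_w) = t (ρ_sed − ρ_w).
s = 3.951 km × (2510 − 1020) / (3210 − 1020) = 2.69 km.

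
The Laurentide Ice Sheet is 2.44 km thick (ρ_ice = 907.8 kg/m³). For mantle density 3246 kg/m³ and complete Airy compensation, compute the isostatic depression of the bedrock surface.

0.682 km

Isostatic balance requires: the ice load ρ_ice t is balanced by mantle displaced below, ρ_m s.
s = t ρ_ice / ρ_m = 2.44 km × 907.8/3246 = 0.682 km.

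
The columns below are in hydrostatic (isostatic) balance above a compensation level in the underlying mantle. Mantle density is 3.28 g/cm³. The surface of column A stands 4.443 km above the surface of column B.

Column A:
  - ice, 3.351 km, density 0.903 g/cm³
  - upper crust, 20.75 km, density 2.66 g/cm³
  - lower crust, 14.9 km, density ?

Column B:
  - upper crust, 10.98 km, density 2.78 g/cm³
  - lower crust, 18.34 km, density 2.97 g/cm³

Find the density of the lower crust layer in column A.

Take the compensation level at the base of the deeper column (depth z_c below the surface of column A) and equate Σ ρ_i t_i down to z_c; mantle fills any gap and the z_c terms cancel.
Column A: 3.351×0.903 + 20.75×2.66 + 14.9×ρ + (z_c − 39.001)×3.28
Column B: 4.443×0 + 10.98×2.78 + 18.34×2.97 + (z_c − 4.443 − 29.32)×3.28
The z_c×3.28 term appears on both sides and cancels. Collect the known terms of each column as K = Σ(ρt)_known − 3.28 × (depth of known layers): K_A = 58.220953 − 3.28×39.001 = −69.702327; K_B = 84.9942 − 3.28×(4.443 + 29.32) = −25.74844.
Balance: K_A + 14.9×ρ = K_B, so ρ = (K_B − K_A)/14.9 = 43.9539/14.9 = 2.95 g/cm³.

2.95 g/cm³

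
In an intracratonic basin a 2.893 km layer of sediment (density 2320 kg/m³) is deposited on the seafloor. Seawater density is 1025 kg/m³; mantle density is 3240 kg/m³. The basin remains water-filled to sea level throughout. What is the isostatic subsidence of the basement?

1.69 km

Submarine loading: the sediment displaces seawater, and the subsidence is in turn flooded, so s (ρ_m − ρ_w) = t (ρ_sed − ρ_w).
s = 2.893 km × (2320 − 1025) / (3240 − 1025) = 1.69 km.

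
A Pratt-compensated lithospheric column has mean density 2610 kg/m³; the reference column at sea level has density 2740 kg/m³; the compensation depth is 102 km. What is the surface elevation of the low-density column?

ρ_ref D = ρ (D + h) → h = D (ρ_ref − ρ)/ρ.
h = 102 km × (2740 − 2610)/2610 = 5.08 km.

5.08 km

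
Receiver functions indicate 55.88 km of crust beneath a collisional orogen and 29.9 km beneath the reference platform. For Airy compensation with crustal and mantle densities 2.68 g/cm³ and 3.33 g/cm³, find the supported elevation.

Excess crust Δ = 55.88 km − 29.9 km = 25.98 km, split between elevation h and root r with h + r = Δ.
Airy balance ρ_c h = (ρ_m − ρ_c) r gives r = h ρ_c/(ρ_m − ρ_c), so h (1 + ρ_c/(ρ_m − ρ_c)) = Δ, i.e. h = Δ (ρ_m − ρ_c)/ρ_m.
h = 25.98 km × 0.65/3.33 = 5.07 km.

5.07 km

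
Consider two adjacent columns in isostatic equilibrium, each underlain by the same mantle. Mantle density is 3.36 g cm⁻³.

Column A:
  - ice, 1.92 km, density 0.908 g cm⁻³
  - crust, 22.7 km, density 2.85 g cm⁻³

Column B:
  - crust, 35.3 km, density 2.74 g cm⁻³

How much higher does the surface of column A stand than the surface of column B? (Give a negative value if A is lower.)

For any compensation level in the mantle, the mantle terms cancel and isostasy reduces to e = (Σt_A − Σt_B) − (Σ(ρt)_A − Σ(ρt)_B) / ρ_m.
Σt_A = 24.62 km; Σt_B = 35.3 km; Σ(ρt)_A = 66.43836; Σ(ρt)_B = 96.722 (in km·g cm⁻³).
e = (24.62 − 35.3) − (66.43836 − 96.722) / 3.36 = −1.67 km.

−1.67 km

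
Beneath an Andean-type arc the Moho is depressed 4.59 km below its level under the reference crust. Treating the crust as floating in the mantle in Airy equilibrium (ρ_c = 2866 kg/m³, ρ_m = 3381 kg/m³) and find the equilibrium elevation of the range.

0.825 km

In Airy isostatic equilibrium: ρ_c h = (ρ_m − ρ_c) r.
h = r (ρ_m − ρ_c) / ρ_c = 4.59 km × (3381 − 2866) / 2866 = 0.825 km.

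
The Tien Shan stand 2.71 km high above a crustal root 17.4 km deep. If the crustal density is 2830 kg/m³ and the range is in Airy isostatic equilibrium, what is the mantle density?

3270 kg/m³

Airy balance: ρ_c h = (ρ_m − ρ_c) r → ρ_m = ρ_c (1 + h/r).
ρ_m = 2830 × (1 + 2.71 km/17.4 km) = 3270 kg/m³.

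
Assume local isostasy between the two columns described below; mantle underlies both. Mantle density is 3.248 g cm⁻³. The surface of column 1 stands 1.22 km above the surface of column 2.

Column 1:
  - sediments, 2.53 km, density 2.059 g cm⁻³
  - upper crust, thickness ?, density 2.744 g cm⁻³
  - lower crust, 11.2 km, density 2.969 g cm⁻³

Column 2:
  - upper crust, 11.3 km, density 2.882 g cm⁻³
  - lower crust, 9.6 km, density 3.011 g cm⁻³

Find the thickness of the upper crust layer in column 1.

8.41 km

Take the compensation level at the base of the deeper column (depth z_c below the surface of column 1) and equate Σ ρ_i t_i down to z_c; mantle fills any gap and the z_c terms cancel.
Column 1: 2.53×2.059 + x×2.744 + 11.2×2.969 + (z_c − 13.73 − x)×3.248
Column 2: 1.22×0 + 11.3×2.882 + 9.6×3.011 + (z_c − 1.22 − 20.9)×3.248
The z_c×3.248 term appears on both sides and cancels. Collect the known terms of each column as K = Σ(ρt)_known − 3.248 × (depth of known layers): K_1 = 38.46207 − 3.248×13.73 = −6.13297; K_2 = 61.4722 − 3.248×(1.22 + 20.9) = −10.37356.
Balance: K_1 − x×(3.248 − 2.744) = K_2, so x = (K_1 − K_2)/(3.248 − 2.744) = 4.24059/0.504 = 8.41 km.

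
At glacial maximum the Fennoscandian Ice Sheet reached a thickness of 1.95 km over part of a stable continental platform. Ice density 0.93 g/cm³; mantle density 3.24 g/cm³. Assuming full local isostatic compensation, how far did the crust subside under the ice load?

0.56 km

Isostatic balance requires: the ice load ρ_ice t is balanced by mantle displaced below, ρ_m s.
s = t ρ_ice / ρ_m = 1.95 km × 0.93/3.24 = 0.56 km.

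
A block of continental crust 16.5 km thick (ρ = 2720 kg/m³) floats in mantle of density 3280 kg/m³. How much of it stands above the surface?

2.82 km

Floating equilibrium: submerged depth d = t ρ_obj/ρ_fluid = 16.5 km × 2720/3280 = 13.68 km.
Freeboard = t − d = 16.5 km − 13.68 km = 2.82 km.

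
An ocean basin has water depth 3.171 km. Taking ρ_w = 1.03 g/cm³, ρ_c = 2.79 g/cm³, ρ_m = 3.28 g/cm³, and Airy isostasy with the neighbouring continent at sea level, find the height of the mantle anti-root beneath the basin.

Isostatic balance requires: replacing crust with seawater at the top is compensated by replacing crust with mantle at the base: d (ρ_c − ρ_w) = a (ρ_m − ρ_c).
a = d (ρ_c − ρ_w)/(ρ_m − ρ_c) = 3.171 km × 1.76/0.49 = 11.4 km.

11.4 km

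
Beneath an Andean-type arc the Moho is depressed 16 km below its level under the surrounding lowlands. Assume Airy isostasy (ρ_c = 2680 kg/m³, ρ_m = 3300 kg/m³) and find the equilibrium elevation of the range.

In Airy isostatic equilibrium: ρ_c h = (ρ_m − ρ_c) r.
h = r (ρ_m − ρ_c) / ρ_c = 16 km × (3300 − 2680) / 2680 = 3.7 km.

3.7 km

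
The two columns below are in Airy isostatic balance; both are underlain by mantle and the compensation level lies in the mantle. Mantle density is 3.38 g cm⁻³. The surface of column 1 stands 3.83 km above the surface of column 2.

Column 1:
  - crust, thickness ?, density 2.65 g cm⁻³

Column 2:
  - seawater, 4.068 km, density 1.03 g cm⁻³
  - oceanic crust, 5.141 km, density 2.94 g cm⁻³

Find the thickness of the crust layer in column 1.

33.9 km

Take the compensation level at the base of the deeper column (depth z_c below the surface of column 1) and equate Σ ρ_i t_i down to z_c; mantle fills any gap and the z_c terms cancel.
Column 1: x×2.65 + (z_c − 0 − x)×3.38
Column 2: 3.83×0 + 4.068×1.03 + 5.141×2.94 + (z_c − 3.83 − 9.209)×3.38
The z_c×3.38 term appears on both sides and cancels. Collect the known terms of each column as K = Σ(ρt)_known − 3.38 × (depth of known layers): K_1 = 0 − 3.38×0 = 0; K_2 = 19.30458 − 3.38×(3.83 + 9.209) = −24.76724.
Balance: K_1 − x×(3.38 − 2.65) = K_2, so x = (K_1 − K_2)/(3.38 − 2.65) = 24.7672/0.73 = 33.9 km.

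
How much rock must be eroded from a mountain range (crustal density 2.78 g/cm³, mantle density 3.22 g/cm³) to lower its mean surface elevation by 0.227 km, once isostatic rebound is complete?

1.66 km

Net drop Δ = e − u = e − e ρ_c/ρ_m = e (ρ_m − ρ_c)/ρ_m.
e = Δ ρ_m/(ρ_m − ρ_c) = 0.227 km × 3.22/0.44 = 1.66 km.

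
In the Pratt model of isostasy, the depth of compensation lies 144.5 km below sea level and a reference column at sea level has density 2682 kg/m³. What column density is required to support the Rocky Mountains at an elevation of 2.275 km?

Pratt balance: ρ_ref D = ρ (D + h).
ρ = ρ_ref D/(D + h) = 2682 × 144.5 km/(144.5 km + 2.275 km) = 2640 kg/m³.

2640 kg/m³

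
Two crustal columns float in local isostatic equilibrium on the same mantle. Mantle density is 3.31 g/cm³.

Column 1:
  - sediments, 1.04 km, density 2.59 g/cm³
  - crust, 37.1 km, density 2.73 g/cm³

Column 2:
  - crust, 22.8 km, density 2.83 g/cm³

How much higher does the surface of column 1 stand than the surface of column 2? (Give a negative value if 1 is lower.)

3.42 km

For any compensation level in the mantle, the mantle terms cancel and isostasy reduces to e = (Σt_1 − Σt_2) − (Σ(ρt)_1 − Σ(ρt)_2) / ρ_m.
Σt_1 = 38.14 km; Σt_2 = 22.8 km; Σ(ρt)_1 = 103.9766; Σ(ρt)_2 = 64.524 (in km·g/cm³).
e = (38.14 − 22.8) − (103.9766 − 64.524) / 3.31 = 3.42 km.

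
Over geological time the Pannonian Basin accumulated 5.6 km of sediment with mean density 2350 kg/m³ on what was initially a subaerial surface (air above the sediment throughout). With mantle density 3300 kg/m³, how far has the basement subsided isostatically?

3.99 km

Subaerial load: s = t ρ_sed / ρ_m = 5.6 km × 2350/3300 = 3.99 km.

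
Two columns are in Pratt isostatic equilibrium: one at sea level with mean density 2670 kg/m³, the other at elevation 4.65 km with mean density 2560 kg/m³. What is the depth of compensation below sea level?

108 km

ρ_ref D = ρ (D + h) → D (ρ_ref − ρ) = ρ h.
D = ρ h/(ρ_ref − ρ) = 2560 × 4.65 km/(2670 − 2560) = 108 km.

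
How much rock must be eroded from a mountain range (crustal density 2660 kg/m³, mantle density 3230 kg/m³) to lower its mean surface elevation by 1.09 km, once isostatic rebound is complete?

Net drop Δ = e − u = e − e ρ_c/ρ_m = e (ρ_m − ρ_c)/ρ_m.
e = Δ ρ_m/(ρ_m − ρ_c) = 1.09 km × 3230/570 = 6.18 km.

6.18 km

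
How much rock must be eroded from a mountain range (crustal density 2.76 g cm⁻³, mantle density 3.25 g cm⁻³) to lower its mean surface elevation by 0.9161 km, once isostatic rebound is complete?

Net drop Δ = e − u = e − e ρ_c/ρ_m = e (ρ_m − ρ_c)/ρ_m.
e = Δ ρ_m/(ρ_m − ρ_c) = 0.9161 km × 3.25/0.49 = 6.08 km.

6.08 km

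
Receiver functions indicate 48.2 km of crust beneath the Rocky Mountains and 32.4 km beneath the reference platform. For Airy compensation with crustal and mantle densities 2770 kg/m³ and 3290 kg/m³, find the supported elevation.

2.5 km

Excess crust Δ = 48.2 km − 32.4 km = 15.8 km, split between elevation h and root r with h + r = Δ.
Airy balance ρ_c h = (ρ_m − ρ_c) r gives r = h ρ_c/(ρ_m − ρ_c), so h (1 + ρ_c/(ρ_m − ρ_c)) = Δ, i.e. h = Δ (ρ_m − ρ_c)/ρ_m.
h = 15.8 km × 520/3290 = 2.5 km.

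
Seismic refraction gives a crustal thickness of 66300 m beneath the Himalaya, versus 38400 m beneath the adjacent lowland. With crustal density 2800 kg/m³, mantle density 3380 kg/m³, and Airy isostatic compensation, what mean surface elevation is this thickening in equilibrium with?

Excess crust Δ = 66300 m − 38400 m = 27900 m, split between elevation h and root r with h + r = Δ.
Airy balance ρ_c h = (ρ_m − ρ_c) r gives r = h ρ_c/(ρ_m − ρ_c), so h (1 + ρ_c/(ρ_m − ρ_c)) = Δ, i.e. h = Δ (ρ_m − ρ_c)/ρ_m.
h = 27900 m × 580/3380 = 4790 m.

4790 m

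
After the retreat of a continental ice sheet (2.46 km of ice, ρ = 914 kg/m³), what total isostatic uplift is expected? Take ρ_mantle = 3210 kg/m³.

Removing the load lets mantle flow back in; uplift u satisfies ρ_ice t = ρ_m u.
u = t ρ_ice/ρ_m = 2.46 km × 914/3210 = 0.7 km.

0.7 km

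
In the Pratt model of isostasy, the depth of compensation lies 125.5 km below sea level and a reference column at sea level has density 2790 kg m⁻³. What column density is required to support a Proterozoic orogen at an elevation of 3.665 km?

2710 kg m⁻³

Pratt balance: ρ_ref D = ρ (D + h).
ρ = ρ_ref D/(D + h) = 2790 × 125.5 km/(125.5 km + 3.665 km) = 2710 kg m⁻³.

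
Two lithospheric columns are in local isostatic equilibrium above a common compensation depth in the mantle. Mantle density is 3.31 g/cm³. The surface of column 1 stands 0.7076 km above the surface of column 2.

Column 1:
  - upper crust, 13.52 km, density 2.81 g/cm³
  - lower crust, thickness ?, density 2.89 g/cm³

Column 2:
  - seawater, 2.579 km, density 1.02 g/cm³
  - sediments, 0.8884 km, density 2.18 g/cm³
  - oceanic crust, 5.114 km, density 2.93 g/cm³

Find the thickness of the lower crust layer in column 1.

Take the compensation level at the base of the deeper column (depth z_c below the surface of column 1) and equate Σ ρ_i t_i down to z_c; mantle fills any gap and the z_c terms cancel.
Column 1: 13.52×2.81 + x×2.89 + (z_c − 13.52 − x)×3.31
Column 2: 0.7076×0 + 2.579×1.02 + 0.8884×2.18 + 5.114×2.93 + (z_c − 0.7076 − 8.5814)×3.31
The z_c×3.31 term appears on both sides and cancels. Collect the known terms of each column as K = Σ(ρt)_known − 3.31 × (depth of known layers): K_1 = 37.9912 − 3.31×13.52 = −6.76; K_2 = 19.551312 − 3.31×(0.7076 + 8.5814) = −11.195278.
Balance: K_1 − x×(3.31 − 2.89) = K_2, so x = (K_1 − K_2)/(3.31 − 2.89) = 4.43528/0.42 = 10.6 km.

10.6 km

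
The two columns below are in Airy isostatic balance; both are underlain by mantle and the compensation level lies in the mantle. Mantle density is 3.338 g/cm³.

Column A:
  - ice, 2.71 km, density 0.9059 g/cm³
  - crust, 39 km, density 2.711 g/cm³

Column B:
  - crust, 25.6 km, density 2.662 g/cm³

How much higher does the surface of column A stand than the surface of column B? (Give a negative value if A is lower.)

4.12 km

For any compensation level in the mantle, the mantle terms cancel and isostasy reduces to e = (Σt_A − Σt_B) − (Σ(ρt)_A − Σ(ρt)_B) / ρ_m.
Σt_A = 41.71 km; Σt_B = 25.6 km; Σ(ρt)_A = 108.183989; Σ(ρt)_B = 68.1472 (in km·g/cm³).
e = (41.71 − 25.6) − (108.183989 − 68.1472) / 3.338 = 4.12 km.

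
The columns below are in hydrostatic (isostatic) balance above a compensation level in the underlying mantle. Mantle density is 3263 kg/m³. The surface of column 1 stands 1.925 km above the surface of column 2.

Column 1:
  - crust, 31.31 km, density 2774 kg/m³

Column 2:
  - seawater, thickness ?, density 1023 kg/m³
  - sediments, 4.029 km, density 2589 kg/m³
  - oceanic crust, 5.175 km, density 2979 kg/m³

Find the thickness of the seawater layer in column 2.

2.16 km

Take the compensation level at the base of the deeper column (depth z_c below the surface of column 1) and equate Σ ρ_i t_i down to z_c; mantle fills any gap and the z_c terms cancel.
Column 1: 31.31×2774 + (z_c − 31.31)×3263
Column 2: 1.925×0 + x×1023 + 4.029×2589 + 5.175×2979 + (z_c − 1.925 − 9.204 − x)×3263
The z_c×3263 term appears on both sides and cancels. Collect the known terms of each column as K = Σ(ρt)_known − 3263 × (depth of known layers): K_1 = 86853.94 − 3263×31.31 = −15310.59; K_2 = 25847.406 − 3263×(1.925 + 9.204) = −10466.521.
Balance: K_1 = K_2 − x×(3263 − 1023), so x = (K_2 − K_1)/(3263 − 1023) = 4844.07/2240 = 2.16 km.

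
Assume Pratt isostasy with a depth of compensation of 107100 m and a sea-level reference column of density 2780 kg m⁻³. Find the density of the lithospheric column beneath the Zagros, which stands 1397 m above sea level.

Pratt balance: ρ_ref D = ρ (D + h).
ρ = ρ_ref D/(D + h) = 2780 × 107100 m/(107100 m + 1397 m) = 2740 kg m⁻³.

2740 kg m⁻³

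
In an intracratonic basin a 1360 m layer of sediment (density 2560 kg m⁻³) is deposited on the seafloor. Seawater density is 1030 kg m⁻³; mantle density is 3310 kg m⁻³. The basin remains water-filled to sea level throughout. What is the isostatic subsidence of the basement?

Submarine loading: the sediment displaces seawater, and the subsidence is in turn flooded, so s (ρ_m − ρ_w) = t (ρ_sed − ρ_w).
s = 1360 m × (2560 − 1030) / (3310 − 1030) = 913 m.

913 m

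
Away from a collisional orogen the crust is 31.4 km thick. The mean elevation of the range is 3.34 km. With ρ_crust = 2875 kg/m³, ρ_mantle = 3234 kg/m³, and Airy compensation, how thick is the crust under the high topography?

61.5 km

Root depth r = h ρ_c / (ρ_m − ρ_c) = 3.34 km × 2875 / 359 = 26.75 km.
Total thickness = T + h + r = 31.4 km + 3.34 km + 26.75 km = 61.5 km.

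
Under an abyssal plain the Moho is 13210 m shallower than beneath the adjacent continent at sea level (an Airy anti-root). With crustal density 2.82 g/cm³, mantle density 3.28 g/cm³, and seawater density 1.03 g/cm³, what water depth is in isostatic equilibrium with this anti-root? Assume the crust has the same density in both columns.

3390 m

Replacing a thickness d of crust by seawater at the top must be balanced by replacing crust with mantle at the base: d (ρ_c − ρ_w) = a (ρ_m − ρ_c).
d = a (ρ_m − ρ_c)/(ρ_c − ρ_w) = 13210 m × 0.46/1.79 = 3390 m.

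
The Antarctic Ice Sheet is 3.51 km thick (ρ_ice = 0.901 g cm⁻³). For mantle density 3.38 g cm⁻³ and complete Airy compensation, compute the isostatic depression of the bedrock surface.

0.936 km

In Airy isostatic equilibrium: the ice load ρ_ice t is balanced by mantle displaced below, ρ_m s.
s = t ρ_ice / ρ_m = 3.51 km × 0.901/3.38 = 0.936 km.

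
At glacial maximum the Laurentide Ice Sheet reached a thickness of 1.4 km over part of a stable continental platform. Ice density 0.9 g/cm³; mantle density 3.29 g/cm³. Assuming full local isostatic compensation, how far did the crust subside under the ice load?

Balancing pressure at the compensation depth: the ice load ρ_ice t is balanced by mantle displaced below, ρ_m s.
s = t ρ_ice / ρ_m = 1.4 km × 0.9/3.29 = 0.383 km.

0.383 km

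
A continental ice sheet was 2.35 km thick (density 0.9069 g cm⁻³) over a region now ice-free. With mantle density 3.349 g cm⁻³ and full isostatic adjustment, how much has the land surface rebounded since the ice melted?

0.636 km

Removing the load lets mantle flow back in; uplift u satisfies ρ_ice t = ρ_m u.
u = t ρ_ice/ρ_m = 2.35 km × 0.9069/3.349 = 0.636 km.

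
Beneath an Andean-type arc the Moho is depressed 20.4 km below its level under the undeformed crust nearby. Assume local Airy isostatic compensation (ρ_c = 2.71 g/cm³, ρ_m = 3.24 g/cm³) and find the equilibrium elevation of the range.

In Airy isostatic equilibrium: ρ_c h = (ρ_m − ρ_c) r.
h = r (ρ_m − ρ_c) / ρ_c = 20.4 km × (3.24 − 2.71) / 2.71 = 3.99 km.

3.99 km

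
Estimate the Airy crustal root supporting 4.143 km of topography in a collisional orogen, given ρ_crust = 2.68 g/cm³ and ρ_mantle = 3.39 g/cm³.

15.6 km

Isostatic balance requires: the weight of the topography is balanced by the buoyancy of the root, ρ_c h = (ρ_m − ρ_c) r.
r = h · ρ_c / (ρ_m − ρ_c) = 4.143 km × 2.68 / (3.39 − 2.68) = 15.6 km.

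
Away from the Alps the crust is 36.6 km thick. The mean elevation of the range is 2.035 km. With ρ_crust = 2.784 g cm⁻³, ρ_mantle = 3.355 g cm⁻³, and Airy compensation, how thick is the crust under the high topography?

48.6 km

Root depth r = h ρ_c / (ρ_m − ρ_c) = 2.035 km × 2.784 / 0.571 = 9.922 km.
Total thickness = T + h + r = 36.6 km + 2.035 km + 9.922 km = 48.6 km.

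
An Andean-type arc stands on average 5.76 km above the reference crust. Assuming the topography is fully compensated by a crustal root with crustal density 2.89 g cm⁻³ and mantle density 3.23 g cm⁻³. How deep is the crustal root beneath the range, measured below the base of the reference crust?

Isostatic balance requires: the weight of the topography is balanced by the buoyancy of the root, ρ_c h = (ρ_m − ρ_c) r.
r = h · ρ_c / (ρ_m − ρ_c) = 5.76 km × 2.89 / (3.23 − 2.89) = 49 km.

49 km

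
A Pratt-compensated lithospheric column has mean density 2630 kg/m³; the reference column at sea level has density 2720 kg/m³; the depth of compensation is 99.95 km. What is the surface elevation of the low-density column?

3.42 km

ρ_ref D = ρ (D + h) → h = D (ρ_ref − ρ)/ρ.
h = 99.95 km × (2720 − 2630)/2630 = 3.42 km.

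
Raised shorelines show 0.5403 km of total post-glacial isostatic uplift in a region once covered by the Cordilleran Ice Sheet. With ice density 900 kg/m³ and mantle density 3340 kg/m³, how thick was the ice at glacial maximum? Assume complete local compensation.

u = t ρ_ice/ρ_m → t = u ρ_m/ρ_ice = 0.5403 km × 3340/900 = 2.01 km.

2.01 km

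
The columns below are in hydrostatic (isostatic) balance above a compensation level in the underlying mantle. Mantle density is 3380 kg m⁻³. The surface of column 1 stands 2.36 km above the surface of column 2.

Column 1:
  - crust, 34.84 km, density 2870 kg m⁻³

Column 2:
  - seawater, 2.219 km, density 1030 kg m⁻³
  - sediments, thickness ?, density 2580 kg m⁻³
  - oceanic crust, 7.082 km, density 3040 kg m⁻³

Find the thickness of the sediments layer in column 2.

2.71 km

Take the compensation level at the base of the deeper column (depth z_c below the surface of column 1) and equate Σ ρ_i t_i down to z_c; mantle fills any gap and the z_c terms cancel.
Column 1: 34.84×2870 + (z_c − 34.84)×3380
Column 2: 2.36×0 + 2.219×1030 + x×2580 + 7.082×3040 + (z_c − 2.36 − 9.301 − x)×3380
The z_c×3380 term appears on both sides and cancels. Collect the known terms of each column as K = Σ(ρt)_known − 3380 × (depth of known layers): K_1 = 99990.8 − 3380×34.84 = −17768.4; K_2 = 23814.85 − 3380×(2.36 + 9.301) = −15599.33.
Balance: K_1 = K_2 − x×(3380 − 2580), so x = (K_2 − K_1)/(3380 − 2580) = 2169.07/800 = 2.71 km.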